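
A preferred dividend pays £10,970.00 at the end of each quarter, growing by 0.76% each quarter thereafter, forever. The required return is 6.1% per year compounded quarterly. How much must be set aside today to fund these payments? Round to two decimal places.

£1,433,986.93

Periodic rate r = 0.061/4 per quarter.
Growing perpetuity (Gordon): PV = PMT₁ / (r − g) = 10,970 / (r − 0.0076) = £1,433,986.93.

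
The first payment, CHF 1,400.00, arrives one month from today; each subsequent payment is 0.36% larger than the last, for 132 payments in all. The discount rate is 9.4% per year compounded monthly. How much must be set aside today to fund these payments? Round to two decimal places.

Periodic rate r = 0.094/12 per month; n is counted in months.
Growing ordinary annuity: PV = PMT₁ × [1 − ((1+g)/(1+r))^n] / (r − g) = 1,400 × [1 − ((1+0.0036)/(1+r))^132] / (r − 0.0036) = CHF 140,976.52.

CHF 140,976.52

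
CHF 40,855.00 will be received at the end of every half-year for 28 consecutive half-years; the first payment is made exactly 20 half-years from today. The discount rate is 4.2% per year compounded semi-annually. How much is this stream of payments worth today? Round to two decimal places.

Ordinary annuity of 28 payments, first payment at period 20.
Periodic rate r = 0.042/2 per half-year; n is counted in half-years.
The ordinary-annuity PV formula values the stream one period before the first payment (period 19); discount that back 19 periods:
PV₀ = 40,855 × [1 − (1+r)^−28] / r × (1+r)^−19 = CHF 578,286.98

CHF 578,286.98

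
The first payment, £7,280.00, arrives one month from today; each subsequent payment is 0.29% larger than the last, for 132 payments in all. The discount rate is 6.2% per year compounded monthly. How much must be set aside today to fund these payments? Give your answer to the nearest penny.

Periodic rate r = 0.062/12 per month; n is counted in months.
Growing ordinary annuity: PV = PMT₁ × [1 − ((1+g)/(1+r))^n] / (r − g) = 7,280 × [1 − ((1+0.0029)/(1+r))^132] / (r − 0.0029) = £827,663.17.

£827,663.17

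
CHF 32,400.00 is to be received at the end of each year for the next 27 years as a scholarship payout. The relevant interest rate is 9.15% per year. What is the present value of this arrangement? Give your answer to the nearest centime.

CHF 320,795.39

This is an ordinary annuity: 27 payments of CHF 32,400.00 at the end of each year.
Periodic rate r = 0.0915 per year.
PV = PMT × [(1 − (1+r)^−n)/r] = 32,400 × [1 − (1+r)^−27] / r = CHF 320,795.39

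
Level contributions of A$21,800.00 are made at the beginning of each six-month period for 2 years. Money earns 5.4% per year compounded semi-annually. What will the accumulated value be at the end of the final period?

A$93,247.08

This is an annuity due: 4 deposits of A$21,800.00 at the beginning of each six-month period.
Periodic rate r = 0.054/2 per half-year; n is counted in half-years.
FV = PMT × [((1+r)^n − 1)/r] × (1+r) = 21,800 × [(1+r)^4 − 1] / r × (1+r) = A$93,247.08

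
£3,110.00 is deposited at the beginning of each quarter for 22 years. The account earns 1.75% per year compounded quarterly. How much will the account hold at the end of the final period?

£334,408.46

This is an annuity due: 88 deposits of £3,110.00 at the beginning of each quarter.
Periodic rate r = 0.0175/4 per quarter; n is counted in quarters.
FV = PMT × [((1+r)^n − 1)/r] × (1+r) = 3,110 × [(1+r)^88 − 1] / r × (1+r) = £334,408.46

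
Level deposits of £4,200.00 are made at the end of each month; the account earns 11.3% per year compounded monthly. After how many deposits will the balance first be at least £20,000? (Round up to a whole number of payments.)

Periodic rate r = 0.113/12 per month; n is counted in months.
Ordinary annuity FV: 20,000 = 4,200 × [((1+r)^n − 1)/r].
(1+r)^n = 1 + 20,000 × r / 4,200, so n = ln(1 + 20,000·r/4,200) / ln(1+r) = 4.68.
Round up to a whole number of payments: n = 5.

5 payments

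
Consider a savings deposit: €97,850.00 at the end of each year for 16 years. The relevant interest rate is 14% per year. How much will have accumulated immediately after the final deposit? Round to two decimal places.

€4,988,427.45

This is an ordinary annuity: 16 deposits of €97,850.00 at the end of each year.
Periodic rate r = 0.14 per year.
FV = PMT × [((1+r)^n − 1)/r] = 97,850 × [(1+r)^16 − 1] / r = €4,988,427.45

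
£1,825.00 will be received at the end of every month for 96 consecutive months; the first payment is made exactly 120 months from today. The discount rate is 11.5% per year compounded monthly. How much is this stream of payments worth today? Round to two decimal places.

£36,710.02

Ordinary annuity of 96 payments, first payment at period 120.
Periodic rate r = 0.115/12 per month; n is counted in months.
The ordinary-annuity PV formula values the stream one period before the first payment (period 119); discount that back 119 periods:
PV₀ = 1,825 × [1 − (1+r)^−96] / r × (1+r)^−119 = £36,710.02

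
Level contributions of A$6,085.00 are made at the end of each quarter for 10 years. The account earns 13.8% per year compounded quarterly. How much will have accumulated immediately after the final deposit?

This is an ordinary annuity: 40 deposits of A$6,085.00 at the end of each quarter.
Periodic rate r = 0.138/4 per quarter; n is counted in quarters.
FV = PMT × [((1+r)^n − 1)/r] = 6,085 × [(1+r)^40 − 1] / r = A$508,577.00

A$508,577.00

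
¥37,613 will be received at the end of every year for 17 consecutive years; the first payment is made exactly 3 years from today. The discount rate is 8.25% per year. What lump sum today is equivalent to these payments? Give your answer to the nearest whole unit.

¥287,970

Ordinary annuity of 17 payments, first payment at period 3.
Periodic rate r = 0.0825 per year.
The ordinary-annuity PV formula values the stream one period before the first payment (period 2); discount that back 2 periods:
PV₀ = 37,613 × [1 − (1+r)^−17] / r × (1+r)^−2 = ¥287,970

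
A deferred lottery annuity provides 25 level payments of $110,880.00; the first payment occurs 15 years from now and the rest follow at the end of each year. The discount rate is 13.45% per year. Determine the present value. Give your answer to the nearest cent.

Ordinary annuity of 25 payments, first payment at period 15.
Periodic rate r = 0.1345 per year.
The ordinary-annuity PV formula values the stream one period before the first payment (period 14); discount that back 14 periods:
PV₀ = 110,880 × [1 − (1+r)^−25] / r × (1+r)^−14 = $134,877.68

$134,877.68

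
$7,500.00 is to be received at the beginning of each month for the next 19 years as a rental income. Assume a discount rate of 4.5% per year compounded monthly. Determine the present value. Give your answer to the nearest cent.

$1,152,377.64

This is an annuity due: 228 payments of $7,500.00 at the beginning of each month.
Periodic rate r = 0.045/12 per month; n is counted in months.
PV = PMT × [(1 − (1+r)^−n)/r] × (1+r) = 7,500 × [1 − (1+r)^−228] / r × (1+r) = $1,152,377.64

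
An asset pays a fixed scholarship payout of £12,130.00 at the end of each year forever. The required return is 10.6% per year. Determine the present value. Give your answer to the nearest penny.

Periodic rate r = 0.106 per year.
Level perpetuity: PV = PMT / r = 12,130 / (0.106) = £114,433.96.

£114,433.96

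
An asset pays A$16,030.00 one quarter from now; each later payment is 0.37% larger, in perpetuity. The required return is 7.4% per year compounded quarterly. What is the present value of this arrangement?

Periodic rate r = 0.074/4 per quarter.
Growing perpetuity (Gordon): PV = PMT₁ / (r − g) = 16,030 / (r − 0.0037) = A$1,083,108.11.

A$1,083,108.11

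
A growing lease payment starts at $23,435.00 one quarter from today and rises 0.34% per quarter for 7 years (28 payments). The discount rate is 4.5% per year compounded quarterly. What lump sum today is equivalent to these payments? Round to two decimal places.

Periodic rate r = 0.045/4 per quarter; n is counted in quarters.
Growing ordinary annuity: PV = PMT₁ × [1 − ((1+g)/(1+r))^n] / (r − g) = 23,435 × [1 − ((1+0.0034)/(1+r))^28] / (r − 0.0034) = $585,240.91.

$585,240.91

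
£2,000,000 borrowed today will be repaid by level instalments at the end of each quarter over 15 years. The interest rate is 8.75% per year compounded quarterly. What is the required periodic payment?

£60,177.30

Level ordinary annuity; solve PV = PMT × [(1 − (1+r)^−n)/r] for PMT.
Periodic rate r = 0.0875/4 per quarter; n is counted in quarters.
With n = 60: PMT = 2,000,000 / ([(1 − (1+r)^−n)/r]) = £60,177.30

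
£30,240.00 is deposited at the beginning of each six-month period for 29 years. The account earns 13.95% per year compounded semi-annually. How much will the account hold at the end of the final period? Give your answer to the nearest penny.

£22,693,781.80

This is an annuity due: 58 deposits of £30,240.00 at the beginning of each six-month period.
Periodic rate r = 0.1395/2 per half-year; n is counted in half-years.
FV = PMT × [((1+r)^n − 1)/r] × (1+r) = 30,240 × [(1+r)^58 − 1] / r × (1+r) = £22,693,781.80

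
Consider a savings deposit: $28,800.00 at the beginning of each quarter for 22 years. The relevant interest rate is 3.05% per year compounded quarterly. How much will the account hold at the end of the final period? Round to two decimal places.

This is an annuity due: 88 deposits of $28,800.00 at the beginning of each quarter.
Periodic rate r = 0.0305/4 per quarter; n is counted in quarters.
FV = PMT × [((1+r)^n − 1)/r] × (1+r) = 28,800 × [(1+r)^88 − 1] / r × (1+r) = $3,620,199.30

$3,620,199.30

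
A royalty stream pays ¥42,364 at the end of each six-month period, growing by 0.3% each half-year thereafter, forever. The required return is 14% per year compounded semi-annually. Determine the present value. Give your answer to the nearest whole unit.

Periodic rate r = 0.14/2 per half-year.
Growing perpetuity (Gordon): PV = PMT₁ / (r − g) = 42,364 / (r − 0.003) = ¥632,299.

¥632,299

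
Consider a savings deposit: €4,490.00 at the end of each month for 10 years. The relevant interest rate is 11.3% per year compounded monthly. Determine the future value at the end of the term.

€991,455.03

This is an ordinary annuity: 120 deposits of €4,490.00 at the end of each month.
Periodic rate r = 0.113/12 per month; n is counted in months.
FV = PMT × [((1+r)^n − 1)/r] = 4,490 × [(1+r)^120 − 1] / r = €991,455.03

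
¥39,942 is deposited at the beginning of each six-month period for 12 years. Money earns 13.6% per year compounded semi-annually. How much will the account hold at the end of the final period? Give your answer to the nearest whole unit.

This is an annuity due: 24 deposits of ¥39,942 at the beginning of each six-month period.
Periodic rate r = 0.136/2 per half-year; n is counted in half-years.
FV = PMT × [((1+r)^n − 1)/r] × (1+r) = 39,942 × [(1+r)^24 − 1] / r × (1+r) = ¥2,414,977

¥2,414,977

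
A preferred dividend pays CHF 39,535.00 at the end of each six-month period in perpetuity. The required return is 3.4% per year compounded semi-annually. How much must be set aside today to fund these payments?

CHF 2,325,588.24

Periodic rate r = 0.034/2 per half-year.
Level perpetuity: PV = PMT / r = 39,535 / (0.034/2) = CHF 2,325,588.24.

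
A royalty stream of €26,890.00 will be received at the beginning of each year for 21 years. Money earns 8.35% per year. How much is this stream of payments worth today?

This is an annuity due: 21 payments of €26,890.00 at the beginning of each year.
Periodic rate r = 0.0835 per year.
PV = PMT × [(1 − (1+r)^−n)/r] × (1+r) = 26,890 × [1 − (1+r)^−21] / r × (1+r) = €284,163.07

€284,163.07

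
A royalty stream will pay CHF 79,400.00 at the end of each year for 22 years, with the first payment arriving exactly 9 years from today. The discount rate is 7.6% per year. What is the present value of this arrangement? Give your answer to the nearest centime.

Ordinary annuity of 22 payments, first payment at period 9.
Periodic rate r = 0.076 per year.
The ordinary-annuity PV formula values the stream one period before the first payment (period 8); discount that back 8 periods:
PV₀ = 79,400 × [1 − (1+r)^−22] / r × (1+r)^−8 = CHF 465,396.84

CHF 465,396.84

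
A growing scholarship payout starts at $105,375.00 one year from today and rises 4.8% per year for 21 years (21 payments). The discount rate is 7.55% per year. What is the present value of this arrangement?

Periodic rate r = 0.0755 per year.
Growing ordinary annuity: PV = PMT₁ × [1 − ((1+g)/(1+r))^n] / (r − g) = 105,375 × [1 − ((1+0.048)/(1+r))^21] / (r − 0.048) = $1,607,621.85.

$1,607,621.85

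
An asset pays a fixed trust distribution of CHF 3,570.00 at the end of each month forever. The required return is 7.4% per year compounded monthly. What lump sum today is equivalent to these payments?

CHF 578,918.92

Periodic rate r = 0.074/12 per month.
Level perpetuity: PV = PMT / r = 3,570 / (0.074/12) = CHF 578,918.92.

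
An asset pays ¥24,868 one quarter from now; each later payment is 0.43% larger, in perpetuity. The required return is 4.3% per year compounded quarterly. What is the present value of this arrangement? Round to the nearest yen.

Periodic rate r = 0.043/4 per quarter.
Growing perpetuity (Gordon): PV = PMT₁ / (r − g) = 24,868 / (r − 0.0043) = ¥3,855,504.

¥3,855,504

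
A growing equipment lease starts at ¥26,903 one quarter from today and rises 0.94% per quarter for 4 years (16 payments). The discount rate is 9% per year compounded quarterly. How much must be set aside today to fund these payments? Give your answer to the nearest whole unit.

¥382,846

Periodic rate r = 0.09/4 per quarter; n is counted in quarters.
Growing ordinary annuity: PV = PMT₁ × [1 − ((1+g)/(1+r))^n] / (r − g) = 26,903 × [1 − ((1+0.0094)/(1+r))^16] / (r − 0.0094) = ¥382,846.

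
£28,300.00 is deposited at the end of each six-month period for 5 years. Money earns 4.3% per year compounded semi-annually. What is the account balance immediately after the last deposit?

This is an ordinary annuity: 10 deposits of £28,300.00 at the end of each six-month period.
Periodic rate r = 0.043/2 per half-year; n is counted in half-years.
FV = PMT × [((1+r)^n − 1)/r] = 28,300 × [(1+r)^10 − 1] / r = £312,010.67

£312,010.67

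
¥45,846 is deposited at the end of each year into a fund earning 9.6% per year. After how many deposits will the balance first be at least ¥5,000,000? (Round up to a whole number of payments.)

27 payments

Periodic rate r = 0.096 per year.
Ordinary annuity FV: 5,000,000 = 45,846 × [((1+r)^n − 1)/r].
(1+r)^n = 1 + 5,000,000 × r / 45,846, so n = ln(1 + 5,000,000·r/45,846) / ln(1+r) = 26.61.
Round up to a whole number of payments: n = 27.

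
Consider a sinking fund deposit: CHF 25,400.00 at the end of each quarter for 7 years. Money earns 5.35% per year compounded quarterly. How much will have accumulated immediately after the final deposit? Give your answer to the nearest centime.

This is an ordinary annuity: 28 deposits of CHF 25,400.00 at the end of each quarter.
Periodic rate r = 0.0535/4 per quarter; n is counted in quarters.
FV = PMT × [((1+r)^n − 1)/r] = 25,400 × [(1+r)^28 − 1] / r = CHF 855,830.11

CHF 855,830.11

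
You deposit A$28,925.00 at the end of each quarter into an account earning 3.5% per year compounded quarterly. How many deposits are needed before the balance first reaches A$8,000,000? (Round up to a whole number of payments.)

Periodic rate r = 0.035/4 per quarter; n is counted in quarters.
Ordinary annuity FV: 8,000,000 = 28,925 × [((1+r)^n − 1)/r].
(1+r)^n = 1 + 8,000,000 × r / 28,925, so n = ln(1 + 8,000,000·r/28,925) / ln(1+r) = 141.15.
Round up to a whole number of payments: n = 142.

142 payments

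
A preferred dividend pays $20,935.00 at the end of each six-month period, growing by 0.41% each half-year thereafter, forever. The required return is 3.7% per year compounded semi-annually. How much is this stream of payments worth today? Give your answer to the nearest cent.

$1,453,819.44

Periodic rate r = 0.037/2 per half-year.
Growing perpetuity (Gordon): PV = PMT₁ / (r − g) = 20,935 / (r − 0.0041) = $1,453,819.44.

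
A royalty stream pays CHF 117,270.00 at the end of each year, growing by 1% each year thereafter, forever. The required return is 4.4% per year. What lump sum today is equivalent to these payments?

Periodic rate r = 0.044 per year.
Growing perpetuity (Gordon): PV = PMT₁ / (r − g) = 117,270 / (r − 0.01) = CHF 3,449,117.65.

CHF 3,449,117.65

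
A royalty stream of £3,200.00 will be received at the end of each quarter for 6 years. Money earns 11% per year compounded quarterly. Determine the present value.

This is an ordinary annuity: 24 payments of £3,200.00 at the end of each quarter.
Periodic rate r = 0.11/4 per quarter; n is counted in quarters.
PV = PMT × [(1 − (1+r)^−n)/r] = 3,200 × [1 − (1+r)^−24] / r = £55,682.55

£55,682.55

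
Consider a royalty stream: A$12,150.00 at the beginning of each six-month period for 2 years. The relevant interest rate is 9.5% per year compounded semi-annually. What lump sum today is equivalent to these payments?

This is an annuity due: 4 payments of A$12,150.00 at the beginning of each six-month period.
Periodic rate r = 0.095/2 per half-year; n is counted in half-years.
PV = PMT × [(1 − (1+r)^−n)/r] × (1+r) = 12,150 × [1 − (1+r)^−4] / r × (1+r) = A$45,393.07

A$45,393.07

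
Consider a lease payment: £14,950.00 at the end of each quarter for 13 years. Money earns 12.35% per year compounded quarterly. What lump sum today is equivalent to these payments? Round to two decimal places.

£384,596.19

This is an ordinary annuity: 52 payments of £14,950.00 at the end of each quarter.
Periodic rate r = 0.1235/4 per quarter; n is counted in quarters.
PV = PMT × [(1 − (1+r)^−n)/r] = 14,950 × [1 − (1+r)^−52] / r = £384,596.19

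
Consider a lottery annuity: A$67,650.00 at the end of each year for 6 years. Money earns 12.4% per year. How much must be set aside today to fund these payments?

This is an ordinary annuity: 6 payments of A$67,650.00 at the end of each year.
Periodic rate r = 0.124 per year.
PV = PMT × [(1 − (1+r)^−n)/r] = 67,650 × [1 − (1+r)^−6] / r = A$275,014.07

A$275,014.07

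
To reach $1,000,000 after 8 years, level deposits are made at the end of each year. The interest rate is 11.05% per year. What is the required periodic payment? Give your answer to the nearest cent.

Level ordinary annuity; solve FV = PMT × [((1+r)^n − 1)/r] for PMT.
Periodic rate r = 0.1105 per year.
With n = 8: PMT = 1,000,000 / ([((1+r)^n − 1)/r]) = $84,167.68

$84,167.68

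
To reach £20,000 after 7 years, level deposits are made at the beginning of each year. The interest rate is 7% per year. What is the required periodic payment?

Level annuity due; solve FV = PMT × [((1+r)^n − 1)/r] × (1+r) for PMT.
Periodic rate r = 0.07 per year.
With n = 7: PMT = 20,000 / ([((1+r)^n − 1)/r] × (1+r)) = £2,159.87

£2,159.87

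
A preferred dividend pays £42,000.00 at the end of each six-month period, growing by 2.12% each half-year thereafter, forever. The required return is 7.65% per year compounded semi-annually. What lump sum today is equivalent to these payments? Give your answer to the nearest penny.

Periodic rate r = 0.0765/2 per half-year.
Growing perpetuity (Gordon): PV = PMT₁ / (r − g) = 42,000 / (r − 0.0212) = £2,463,343.11.

£2,463,343.11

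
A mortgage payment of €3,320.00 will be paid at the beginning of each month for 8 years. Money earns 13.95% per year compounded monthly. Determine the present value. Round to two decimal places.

This is an annuity due: 96 payments of €3,320.00 at the beginning of each month.
Periodic rate r = 0.1395/12 per month; n is counted in months.
PV = PMT × [(1 − (1+r)^−n)/r] × (1+r) = 3,320 × [1 − (1+r)^−96] / r × (1+r) = €193,656.45

€193,656.45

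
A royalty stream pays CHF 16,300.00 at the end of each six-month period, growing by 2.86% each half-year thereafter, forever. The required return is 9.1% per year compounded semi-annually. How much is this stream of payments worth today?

Periodic rate r = 0.091/2 per half-year.
Growing perpetuity (Gordon): PV = PMT₁ / (r − g) = 16,300 / (r − 0.0286) = CHF 964,497.04.

CHF 964,497.04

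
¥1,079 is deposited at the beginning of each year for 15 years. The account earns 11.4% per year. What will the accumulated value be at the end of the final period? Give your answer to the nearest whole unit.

This is an annuity due: 15 deposits of ¥1,079 at the beginning of each year.
Periodic rate r = 0.114 per year.
FV = PMT × [((1+r)^n − 1)/r] × (1+r) = 1,079 × [(1+r)^15 − 1] / r × (1+r) = ¥42,701

¥42,701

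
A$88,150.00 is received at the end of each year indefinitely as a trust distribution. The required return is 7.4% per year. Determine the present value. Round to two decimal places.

Periodic rate r = 0.074 per year.
Level perpetuity: PV = PMT / r = 88,150 / (0.074) = A$1,191,216.22.

A$1,191,216.22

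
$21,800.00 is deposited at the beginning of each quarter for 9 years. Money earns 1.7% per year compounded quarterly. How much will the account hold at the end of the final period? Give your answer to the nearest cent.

This is an annuity due: 36 deposits of $21,800.00 at the beginning of each quarter.
Periodic rate r = 0.017/4 per quarter; n is counted in quarters.
FV = PMT × [((1+r)^n − 1)/r] × (1+r) = 21,800 × [(1+r)^36 − 1] / r × (1+r) = $849,678.13

$849,678.13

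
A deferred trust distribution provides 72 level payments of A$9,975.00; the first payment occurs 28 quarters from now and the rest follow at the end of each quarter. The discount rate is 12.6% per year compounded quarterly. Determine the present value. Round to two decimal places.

A$122,372.77

Ordinary annuity of 72 payments, first payment at period 28.
Periodic rate r = 0.126/4 per quarter; n is counted in quarters.
The ordinary-annuity PV formula values the stream one period before the first payment (period 27); discount that back 27 periods:
PV₀ = 9,975 × [1 − (1+r)^−72] / r × (1+r)^−27 = A$122,372.77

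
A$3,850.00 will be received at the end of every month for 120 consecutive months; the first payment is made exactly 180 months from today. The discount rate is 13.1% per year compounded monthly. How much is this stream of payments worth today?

Ordinary annuity of 120 payments, first payment at period 180.
Periodic rate r = 0.131/12 per month; n is counted in months.
The ordinary-annuity PV formula values the stream one period before the first payment (period 179); discount that back 179 periods:
PV₀ = 3,850 × [1 − (1+r)^−120] / r × (1+r)^−179 = A$36,779.59

A$36,779.59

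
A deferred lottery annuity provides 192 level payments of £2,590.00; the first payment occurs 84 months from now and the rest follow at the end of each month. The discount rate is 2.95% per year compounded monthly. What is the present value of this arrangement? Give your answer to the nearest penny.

£323,004.57

Ordinary annuity of 192 payments, first payment at period 84.
Periodic rate r = 0.0295/12 per month; n is counted in months.
The ordinary-annuity PV formula values the stream one period before the first payment (period 83); discount that back 83 periods:
PV₀ = 2,590 × [1 − (1+r)^−192] / r × (1+r)^−83 = £323,004.57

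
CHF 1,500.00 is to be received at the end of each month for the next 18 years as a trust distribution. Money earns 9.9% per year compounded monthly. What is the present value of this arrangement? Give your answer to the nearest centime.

CHF 150,993.44

This is an ordinary annuity: 216 payments of CHF 1,500.00 at the end of each month.
Periodic rate r = 0.099/12 per month; n is counted in months.
PV = PMT × [(1 − (1+r)^−n)/r] = 1,500 × [1 − (1+r)^−216] / r = CHF 150,993.44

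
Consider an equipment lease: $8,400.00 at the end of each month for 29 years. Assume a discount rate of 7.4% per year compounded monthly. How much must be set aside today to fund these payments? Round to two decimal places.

$1,201,802.64

This is an ordinary annuity: 348 payments of $8,400.00 at the end of each month.
Periodic rate r = 0.074/12 per month; n is counted in months.
PV = PMT × [(1 − (1+r)^−n)/r] = 8,400 × [1 − (1+r)^−348] / r = $1,201,802.64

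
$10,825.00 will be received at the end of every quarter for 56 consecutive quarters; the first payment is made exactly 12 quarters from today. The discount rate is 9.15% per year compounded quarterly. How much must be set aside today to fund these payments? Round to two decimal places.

$265,012.16

Ordinary annuity of 56 payments, first payment at period 12.
Periodic rate r = 0.0915/4 per quarter; n is counted in quarters.
The ordinary-annuity PV formula values the stream one period before the first payment (period 11); discount that back 11 periods:
PV₀ = 10,825 × [1 − (1+r)^−56] / r × (1+r)^−11 = $265,012.16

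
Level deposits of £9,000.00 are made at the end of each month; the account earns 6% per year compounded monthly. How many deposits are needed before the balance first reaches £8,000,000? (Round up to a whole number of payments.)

Periodic rate r = 0.06/12 per month; n is counted in months.
Ordinary annuity FV: 8,000,000 = 9,000 × [((1+r)^n − 1)/r].
(1+r)^n = 1 + 8,000,000 × r / 9,000, so n = ln(1 + 8,000,000·r/9,000) / ln(1+r) = 339.77.
Round up to a whole number of payments: n = 340.

340 payments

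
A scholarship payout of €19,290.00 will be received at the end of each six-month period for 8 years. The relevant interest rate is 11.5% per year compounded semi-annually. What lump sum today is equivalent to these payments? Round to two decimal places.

€198,333.77

This is an ordinary annuity: 16 payments of €19,290.00 at the end of each six-month period.
Periodic rate r = 0.115/2 per half-year; n is counted in half-years.
PV = PMT × [(1 − (1+r)^−n)/r] = 19,290 × [1 − (1+r)^−16] / r = €198,333.77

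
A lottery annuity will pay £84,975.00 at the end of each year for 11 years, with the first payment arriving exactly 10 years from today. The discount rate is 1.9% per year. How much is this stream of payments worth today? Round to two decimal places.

Ordinary annuity of 11 payments, first payment at period 10.
Periodic rate r = 0.019 per year.
The ordinary-annuity PV formula values the stream one period before the first payment (period 9); discount that back 9 periods:
PV₀ = 84,975 × [1 − (1+r)^−11] / r × (1+r)^−9 = £706,057.52

£706,057.52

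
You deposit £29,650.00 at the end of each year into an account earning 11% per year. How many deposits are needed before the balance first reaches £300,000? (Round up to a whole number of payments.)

Periodic rate r = 0.11 per year.
Ordinary annuity FV: 300,000 = 29,650 × [((1+r)^n − 1)/r].
(1+r)^n = 1 + 300,000 × r / 29,650, so n = ln(1 + 300,000·r/29,650) / ln(1+r) = 7.17.
Round up to a whole number of payments: n = 8.

8 payments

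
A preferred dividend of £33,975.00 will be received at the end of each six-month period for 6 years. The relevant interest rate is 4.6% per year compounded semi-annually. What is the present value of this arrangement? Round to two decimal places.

£352,765.66

This is an ordinary annuity: 12 payments of £33,975.00 at the end of each six-month period.
Periodic rate r = 0.046/2 per half-year; n is counted in half-years.
PV = PMT × [(1 − (1+r)^−n)/r] = 33,975 × [1 − (1+r)^−12] / r = £352,765.66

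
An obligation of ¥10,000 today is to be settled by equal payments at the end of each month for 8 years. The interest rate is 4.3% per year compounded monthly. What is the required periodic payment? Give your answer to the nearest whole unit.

¥123

Level ordinary annuity; solve PV = PMT × [(1 − (1+r)^−n)/r] for PMT.
Periodic rate r = 0.043/12 per month; n is counted in months.
With n = 96: PMT = 10,000 / ([(1 − (1+r)^−n)/r]) = ¥123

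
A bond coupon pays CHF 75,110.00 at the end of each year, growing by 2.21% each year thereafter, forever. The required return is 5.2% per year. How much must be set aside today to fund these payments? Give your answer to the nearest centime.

Periodic rate r = 0.052 per year.
Growing perpetuity (Gordon): PV = PMT₁ / (r − g) = 75,110 / (r − 0.0221) = CHF 2,512,040.13.

CHF 2,512,040.13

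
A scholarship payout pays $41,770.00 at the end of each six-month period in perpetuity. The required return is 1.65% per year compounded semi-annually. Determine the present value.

$5,063,030.30

Periodic rate r = 0.0165/2 per half-year.
Level perpetuity: PV = PMT / r = 41,770 / (0.0165/2) = $5,063,030.30.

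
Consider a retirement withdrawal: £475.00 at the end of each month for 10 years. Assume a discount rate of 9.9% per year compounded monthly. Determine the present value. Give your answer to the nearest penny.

This is an ordinary annuity: 120 payments of £475.00 at the end of each month.
Periodic rate r = 0.099/12 per month; n is counted in months.
PV = PMT × [(1 − (1+r)^−n)/r] = 475 × [1 − (1+r)^−120] / r = £36,094.88

£36,094.88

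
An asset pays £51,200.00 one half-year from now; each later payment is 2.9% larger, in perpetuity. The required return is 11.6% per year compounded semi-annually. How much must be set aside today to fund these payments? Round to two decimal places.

£1,765,517.24

Periodic rate r = 0.116/2 per half-year.
Growing perpetuity (Gordon): PV = PMT₁ / (r − g) = 51,200 / (r − 0.029) = £1,765,517.24.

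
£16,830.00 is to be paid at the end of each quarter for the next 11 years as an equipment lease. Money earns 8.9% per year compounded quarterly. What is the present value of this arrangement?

This is an ordinary annuity: 44 payments of £16,830.00 at the end of each quarter.
Periodic rate r = 0.089/4 per quarter; n is counted in quarters.
PV = PMT × [(1 − (1+r)^−n)/r] = 16,830 × [1 − (1+r)^−44] / r = £469,167.18

£469,167.18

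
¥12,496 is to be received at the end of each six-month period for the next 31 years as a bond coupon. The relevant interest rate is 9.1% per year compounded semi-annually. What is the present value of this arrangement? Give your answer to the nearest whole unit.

¥257,233

This is an ordinary annuity: 62 payments of ¥12,496 at the end of each six-month period.
Periodic rate r = 0.091/2 per half-year; n is counted in half-years.
PV = PMT × [(1 − (1+r)^−n)/r] = 12,496 × [1 − (1+r)^−62] / r = ¥257,233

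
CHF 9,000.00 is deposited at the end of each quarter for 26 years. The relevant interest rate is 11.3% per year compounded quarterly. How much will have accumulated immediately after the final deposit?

CHF 5,455,601.65

This is an ordinary annuity: 104 deposits of CHF 9,000.00 at the end of each quarter.
Periodic rate r = 0.113/4 per quarter; n is counted in quarters.
FV = PMT × [((1+r)^n − 1)/r] = 9,000 × [(1+r)^104 − 1] / r = CHF 5,455,601.65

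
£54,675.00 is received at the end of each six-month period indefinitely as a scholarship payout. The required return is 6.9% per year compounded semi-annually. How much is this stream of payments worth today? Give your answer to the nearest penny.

Periodic rate r = 0.069/2 per half-year.
Level perpetuity: PV = PMT / r = 54,675 / (0.069/2) = £1,584,782.61.

£1,584,782.61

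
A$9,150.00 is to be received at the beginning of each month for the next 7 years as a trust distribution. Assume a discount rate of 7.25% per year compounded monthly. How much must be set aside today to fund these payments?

A$605,006.22

This is an annuity due: 84 payments of A$9,150.00 at the beginning of each month.
Periodic rate r = 0.0725/12 per month; n is counted in months.
PV = PMT × [(1 − (1+r)^−n)/r] × (1+r) = 9,150 × [1 − (1+r)^−84] / r × (1+r) = A$605,006.22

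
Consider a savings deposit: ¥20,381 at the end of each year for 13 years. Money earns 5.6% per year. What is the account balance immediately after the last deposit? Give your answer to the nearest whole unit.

¥375,094

This is an ordinary annuity: 13 deposits of ¥20,381 at the end of each year.
Periodic rate r = 0.056 per year.
FV = PMT × [((1+r)^n − 1)/r] = 20,381 × [(1+r)^13 − 1] / r = ¥375,094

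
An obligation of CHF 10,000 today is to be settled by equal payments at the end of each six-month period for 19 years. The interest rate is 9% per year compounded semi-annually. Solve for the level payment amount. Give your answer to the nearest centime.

CHF 554.02

Level ordinary annuity; solve PV = PMT × [(1 − (1+r)^−n)/r] for PMT.
Periodic rate r = 0.09/2 per half-year; n is counted in half-years.
With n = 38: PMT = 10,000 / ([(1 − (1+r)^−n)/r]) = CHF 554.02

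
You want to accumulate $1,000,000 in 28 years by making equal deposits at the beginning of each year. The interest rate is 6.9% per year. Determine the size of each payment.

$11,784.92

Level annuity due; solve FV = PMT × [((1+r)^n − 1)/r] × (1+r) for PMT.
Periodic rate r = 0.069 per year.
With n = 28: PMT = 1,000,000 / ([((1+r)^n − 1)/r] × (1+r)) = $11,784.92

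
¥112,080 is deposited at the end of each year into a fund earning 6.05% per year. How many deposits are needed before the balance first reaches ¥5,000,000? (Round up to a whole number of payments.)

Periodic rate r = 0.0605 per year.
Ordinary annuity FV: 5,000,000 = 112,080 × [((1+r)^n − 1)/r].
(1+r)^n = 1 + 5,000,000 × r / 112,080, so n = ln(1 + 5,000,000·r/112,080) / ln(1+r) = 22.27.
Round up to a whole number of payments: n = 23.

23 payments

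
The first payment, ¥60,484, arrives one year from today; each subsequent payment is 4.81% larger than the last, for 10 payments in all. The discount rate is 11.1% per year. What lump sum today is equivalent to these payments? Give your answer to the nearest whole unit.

¥424,711

Periodic rate r = 0.111 per year.
Growing ordinary annuity: PV = PMT₁ × [1 − ((1+g)/(1+r))^n] / (r − g) = 60,484 × [1 − ((1+0.0481)/(1+r))^10] / (r − 0.0481) = ¥424,711.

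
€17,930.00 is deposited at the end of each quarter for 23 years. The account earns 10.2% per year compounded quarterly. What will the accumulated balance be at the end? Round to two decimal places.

€6,427,383.72

This is an ordinary annuity: 92 deposits of €17,930.00 at the end of each quarter.
Periodic rate r = 0.102/4 per quarter; n is counted in quarters.
FV = PMT × [((1+r)^n − 1)/r] = 17,930 × [(1+r)^92 − 1] / r = €6,427,383.72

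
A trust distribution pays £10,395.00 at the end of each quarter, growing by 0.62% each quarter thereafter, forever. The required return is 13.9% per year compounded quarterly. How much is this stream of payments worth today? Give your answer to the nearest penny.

£364,098.07

Periodic rate r = 0.139/4 per quarter.
Growing perpetuity (Gordon): PV = PMT₁ / (r − g) = 10,395 / (r − 0.0062) = £364,098.07.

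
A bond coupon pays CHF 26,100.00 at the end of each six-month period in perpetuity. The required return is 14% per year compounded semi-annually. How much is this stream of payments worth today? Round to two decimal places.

CHF 372,857.14

Periodic rate r = 0.14/2 per half-year.
Level perpetuity: PV = PMT / r = 26,100 / (0.14/2) = CHF 372,857.14.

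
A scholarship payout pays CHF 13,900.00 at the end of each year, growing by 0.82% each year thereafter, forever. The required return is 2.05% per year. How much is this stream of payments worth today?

Periodic rate r = 0.0205 per year.
Growing perpetuity (Gordon): PV = PMT₁ / (r − g) = 13,900 / (r − 0.0082) = CHF 1,130,081.30.

CHF 1,130,081.30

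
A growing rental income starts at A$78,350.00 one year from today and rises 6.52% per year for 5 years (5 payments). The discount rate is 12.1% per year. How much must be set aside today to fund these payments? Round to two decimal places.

A$316,363.26

Periodic rate r = 0.121 per year.
Growing ordinary annuity: PV = PMT₁ × [1 − ((1+g)/(1+r))^n] / (r − g) = 78,350 × [1 − ((1+0.0652)/(1+r))^5] / (r − 0.0652) = A$316,363.26.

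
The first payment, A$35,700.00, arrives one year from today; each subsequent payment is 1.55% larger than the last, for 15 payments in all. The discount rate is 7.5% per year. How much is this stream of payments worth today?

A$344,598.64

Periodic rate r = 0.075 per year.
Growing ordinary annuity: PV = PMT₁ × [1 − ((1+g)/(1+r))^n] / (r − g) = 35,700 × [1 − ((1+0.0155)/(1+r))^15] / (r − 0.0155) = A$344,598.64.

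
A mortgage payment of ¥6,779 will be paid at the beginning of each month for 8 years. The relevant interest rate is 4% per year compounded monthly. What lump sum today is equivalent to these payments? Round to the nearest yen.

¥557,998

This is an annuity due: 96 payments of ¥6,779 at the beginning of each month.
Periodic rate r = 0.04/12 per month; n is counted in months.
PV = PMT × [(1 − (1+r)^−n)/r] × (1+r) = 6,779 × [1 − (1+r)^−96] / r × (1+r) = ¥557,998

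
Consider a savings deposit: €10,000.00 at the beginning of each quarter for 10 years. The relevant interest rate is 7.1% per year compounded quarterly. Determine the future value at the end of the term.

€585,629.75

This is an annuity due: 40 deposits of €10,000.00 at the beginning of each quarter.
Periodic rate r = 0.071/4 per quarter; n is counted in quarters.
FV = PMT × [((1+r)^n − 1)/r] × (1+r) = 10,000 × [(1+r)^40 − 1] / r × (1+r) = €585,629.75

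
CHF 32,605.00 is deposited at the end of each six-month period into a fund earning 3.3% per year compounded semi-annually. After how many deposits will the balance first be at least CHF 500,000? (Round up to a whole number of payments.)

14 payments

Periodic rate r = 0.033/2 per half-year; n is counted in half-years.
Ordinary annuity FV: 500,000 = 32,605 × [((1+r)^n − 1)/r].
(1+r)^n = 1 + 500,000 × r / 32,605, so n = ln(1 + 500,000·r/32,605) / ln(1+r) = 13.78.
Round up to a whole number of payments: n = 14.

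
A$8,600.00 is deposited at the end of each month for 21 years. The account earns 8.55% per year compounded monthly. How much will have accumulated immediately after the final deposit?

This is an ordinary annuity: 252 deposits of A$8,600.00 at the end of each month.
Periodic rate r = 0.0855/12 per month; n is counted in months.
FV = PMT × [((1+r)^n − 1)/r] = 8,600 × [(1+r)^252 − 1] / r = A$6,016,096.95

A$6,016,096.95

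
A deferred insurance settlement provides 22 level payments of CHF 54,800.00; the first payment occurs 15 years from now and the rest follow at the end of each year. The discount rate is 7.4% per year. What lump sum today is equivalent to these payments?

Ordinary annuity of 22 payments, first payment at period 15.
Periodic rate r = 0.074 per year.
The ordinary-annuity PV formula values the stream one period before the first payment (period 14); discount that back 14 periods:
PV₀ = 54,800 × [1 − (1+r)^−22] / r × (1+r)^−14 = CHF 215,901.39

CHF 215,901.39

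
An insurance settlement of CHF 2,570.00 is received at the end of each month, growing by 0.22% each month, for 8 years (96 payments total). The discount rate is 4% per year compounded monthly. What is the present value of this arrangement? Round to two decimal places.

Periodic rate r = 0.04/12 per month; n is counted in months.
Growing ordinary annuity: PV = PMT₁ × [1 − ((1+g)/(1+r))^n] / (r − g) = 2,570 × [1 − ((1+0.0022)/(1+r))^96] / (r − 0.0022) = CHF 233,161.63.

CHF 233,161.63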